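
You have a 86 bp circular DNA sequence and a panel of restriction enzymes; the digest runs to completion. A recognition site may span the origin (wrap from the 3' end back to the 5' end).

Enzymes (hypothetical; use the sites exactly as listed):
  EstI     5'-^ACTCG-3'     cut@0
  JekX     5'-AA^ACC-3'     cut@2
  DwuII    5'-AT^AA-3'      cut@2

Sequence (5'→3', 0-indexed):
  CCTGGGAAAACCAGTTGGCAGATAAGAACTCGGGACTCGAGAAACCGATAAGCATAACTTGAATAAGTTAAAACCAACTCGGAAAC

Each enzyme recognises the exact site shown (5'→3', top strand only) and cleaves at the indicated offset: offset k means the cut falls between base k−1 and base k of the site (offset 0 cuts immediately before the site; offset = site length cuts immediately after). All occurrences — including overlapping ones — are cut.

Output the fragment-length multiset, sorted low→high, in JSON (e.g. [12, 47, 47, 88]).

[4,4,6,6,7,8,8,9,9,11,14]

Per-enzyme occurrences:
  EstI ACTCG/0: at [27, 34, 76] ⇒ [27, 34, 76]
  JekX AAACC/2: at [7, 41, 70, 82] ⇒ [9, 43, 72, 84]
  DwuII ATAA/2: at [21, 47, 53, 62] ⇒ [23, 49, 55, 64]

All cut coordinates (distinct, sorted): [9, 23, 27, 34, 43, 49, 55, 64, 72, 76, 84]

Fragments:
  9→23: 14 bp
  23→27: 4 bp
  27→34: 7 bp
  34→43: 9 bp
  43→49: 6 bp
  49→55: 6 bp
  55→64: 9 bp
  64→72: 8 bp
  72→76: 4 bp
  76→84: 8 bp
  84→9 (wrap): 86-84+9 = 11 bp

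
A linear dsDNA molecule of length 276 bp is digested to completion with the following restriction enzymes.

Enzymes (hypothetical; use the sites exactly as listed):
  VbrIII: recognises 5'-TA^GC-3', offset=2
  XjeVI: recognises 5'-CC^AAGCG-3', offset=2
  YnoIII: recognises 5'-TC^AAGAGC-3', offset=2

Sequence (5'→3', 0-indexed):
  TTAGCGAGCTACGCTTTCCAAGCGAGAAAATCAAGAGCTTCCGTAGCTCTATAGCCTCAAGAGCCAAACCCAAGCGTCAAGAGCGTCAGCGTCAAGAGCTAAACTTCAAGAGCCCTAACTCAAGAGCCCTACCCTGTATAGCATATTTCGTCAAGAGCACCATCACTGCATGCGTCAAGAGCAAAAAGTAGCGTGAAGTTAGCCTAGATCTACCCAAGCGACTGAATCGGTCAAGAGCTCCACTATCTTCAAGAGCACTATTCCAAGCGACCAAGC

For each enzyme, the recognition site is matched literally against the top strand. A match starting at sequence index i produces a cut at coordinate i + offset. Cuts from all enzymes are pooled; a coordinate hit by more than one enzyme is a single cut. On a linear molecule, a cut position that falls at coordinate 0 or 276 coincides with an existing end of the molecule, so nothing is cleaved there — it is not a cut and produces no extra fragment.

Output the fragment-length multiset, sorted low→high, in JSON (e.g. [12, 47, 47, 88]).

Scan for sites:
  VbrIII (TAGC, off=2): starts [1, 43, 51, 138, 188, 199] → cuts [3, 45, 53, 140, 190, 201]
  XjeVI (CCAAGCG, off=2): starts [17, 69, 213, 262] → cuts [19, 71, 215, 264]
  YnoIII (TCAAGAGC, off=2): starts [30, 56, 76, 91, 105, 119, 150, 174, 230, 248] → cuts [32, 58, 78, 93, 107, 121, 152, 176, 232, 250]

All cut coordinates (distinct, sorted): [3, 19, 32, 45, 53, 58, 71, 78, 93, 107, 121, 140, 152, 176, 190, 201, 215, 232, 250, 264]

Fragments:
  [0,3): 3 bp
  [3,19): 16 bp
  [19,32): 13 bp
  [32,45): 13 bp
  [45,53): 8 bp
  [53,58): 5 bp
  [58,71): 13 bp
  [71,78): 7 bp
  [78,93): 15 bp
  [93,107): 14 bp
  [107,121): 14 bp
  [121,140): 19 bp
  [140,152): 12 bp
  [152,176): 24 bp
  [176,190): 14 bp
  [190,201): 11 bp
  [201,215): 14 bp
  [215,232): 17 bp
  [232,250): 18 bp
  [250,264): 14 bp
  [264,276): 12 bp

[3,5,7,8,11,12,12,13,13,13,14,14,14,14,14,15,16,17,18,19,24]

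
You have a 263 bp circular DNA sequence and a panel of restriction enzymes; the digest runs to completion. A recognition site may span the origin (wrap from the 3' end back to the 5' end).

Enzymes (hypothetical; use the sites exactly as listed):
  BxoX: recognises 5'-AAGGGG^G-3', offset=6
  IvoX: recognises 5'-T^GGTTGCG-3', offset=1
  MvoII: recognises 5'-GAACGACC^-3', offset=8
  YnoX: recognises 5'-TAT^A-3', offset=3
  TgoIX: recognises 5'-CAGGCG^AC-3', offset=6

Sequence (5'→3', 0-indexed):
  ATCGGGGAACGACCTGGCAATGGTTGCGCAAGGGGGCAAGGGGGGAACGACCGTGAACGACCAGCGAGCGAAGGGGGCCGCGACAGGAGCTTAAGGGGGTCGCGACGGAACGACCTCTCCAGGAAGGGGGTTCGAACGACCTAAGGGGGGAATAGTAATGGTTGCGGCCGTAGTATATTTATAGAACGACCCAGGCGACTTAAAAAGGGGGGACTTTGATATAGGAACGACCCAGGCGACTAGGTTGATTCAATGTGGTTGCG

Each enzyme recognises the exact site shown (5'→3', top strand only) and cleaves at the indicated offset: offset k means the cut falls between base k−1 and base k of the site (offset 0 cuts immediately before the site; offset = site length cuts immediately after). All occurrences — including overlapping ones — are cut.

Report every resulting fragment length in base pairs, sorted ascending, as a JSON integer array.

[6,6,6,7,7,8,9,9,10,10,11,12,12,13,14,14,14,17,17,18,21,22]

Site scan:
  BxoX AAGGGGG/6: at [29, 37, 70, 92, 123, 142, 204] ⇒ [35, 43, 76, 98, 129, 148, 210]
  IvoX TGGTTGCG/1: at [20, 158, 255] ⇒ [21, 159, 256]
  MvoII GAACGACC/8: at [6, 44, 54, 107, 133, 183, 224] ⇒ [14, 52, 62, 115, 141, 191, 232]
  YnoX TATA/3: at [173, 179, 219] ⇒ [176, 182, 222]
  TgoIX CAGGCGAC/6: at [191, 232] ⇒ [197, 238]

Pooled cuts: [14, 21, 35, 43, 52, 62, 76, 98, 115, 129, 141, 148, 159, 176, 182, 191, 197, 210, 222, 232, 238, 256]

Fragments:
  14→21: 7 bp
  21→35: 14 bp
  35→43: 8 bp
  43→52: 9 bp
  52→62: 10 bp
  62→76: 14 bp
  76→98: 22 bp
  98→115: 17 bp
  115→129: 14 bp
  129→141: 12 bp
  141→148: 7 bp
  148→159: 11 bp
  159→176: 17 bp
  176→182: 6 bp
  182→191: 9 bp
  191→197: 6 bp
  197→210: 13 bp
  210→222: 12 bp
  222→232: 10 bp
  232→238: 6 bp
  238→256: 18 bp
  256→14 (wrap): 263-256+14 = 21 bp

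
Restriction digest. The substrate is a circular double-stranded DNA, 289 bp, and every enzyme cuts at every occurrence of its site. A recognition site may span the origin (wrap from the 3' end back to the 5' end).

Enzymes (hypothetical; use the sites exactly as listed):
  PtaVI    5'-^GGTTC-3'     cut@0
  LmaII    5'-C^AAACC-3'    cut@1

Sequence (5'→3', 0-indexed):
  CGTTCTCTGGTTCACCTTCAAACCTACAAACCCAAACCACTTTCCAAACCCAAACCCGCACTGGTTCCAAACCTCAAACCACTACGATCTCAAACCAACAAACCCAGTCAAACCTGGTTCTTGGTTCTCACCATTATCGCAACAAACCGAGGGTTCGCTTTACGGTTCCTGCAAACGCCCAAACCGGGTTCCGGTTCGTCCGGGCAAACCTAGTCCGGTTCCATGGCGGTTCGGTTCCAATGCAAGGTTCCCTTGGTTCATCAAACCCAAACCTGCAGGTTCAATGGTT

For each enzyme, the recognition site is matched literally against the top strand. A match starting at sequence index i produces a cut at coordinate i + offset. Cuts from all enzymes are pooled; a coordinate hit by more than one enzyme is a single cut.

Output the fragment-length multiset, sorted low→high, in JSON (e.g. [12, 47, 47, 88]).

[5,6,6,6,6,6,6,6,7,7,8,8,8,8,8,9,9,10,11,11,11,11,12,12,12,13,13,16,17,21]

Scan for sites:
  PtaVI GGTTC/0: at [8, 62, 115, 122, 151, 163, 186, 192, 216, 227, 232, 245, 254, 277, 285] ⇒ [8, 62, 115, 122, 151, 163, 186, 192, 216, 227, 232, 245, 254, 277, 285]
  LmaII CAAACC/1: at [18, 26, 32, 44, 50, 67, 74, 90, 98, 108, 142, 179, 204, 261, 267] ⇒ [19, 27, 33, 45, 51, 68, 75, 91, 99, 109, 143, 180, 205, 262, 268]

All cut coordinates (distinct, sorted): [8, 19, 27, 33, 45, 51, 62, 68, 75, 91, 99, 109, 115, 122, 143, 151, 163, 180, 186, 192, 205, 216, 227, 232, 245, 254, 262, 268, 277, 285]

Fragment lengths:
  8→19: 11 bp
  19→27: 8 bp
  27→33: 6 bp
  33→45: 12 bp
  45→51: 6 bp
  51→62: 11 bp
  62→68: 6 bp
  68→75: 7 bp
  75→91: 16 bp
  91→99: 8 bp
  99→109: 10 bp
  109→115: 6 bp
  115→122: 7 bp
  122→143: 21 bp
  143→151: 8 bp
  151→163: 12 bp
  163→180: 17 bp
  180→186: 6 bp
  186→192: 6 bp
  192→205: 13 bp
  205→216: 11 bp
  216→227: 11 bp
  227→232: 5 bp
  232→245: 13 bp
  245→254: 9 bp
  254→262: 8 bp
  262→268: 6 bp
  268→277: 9 bp
  277→285: 8 bp
  285→8 (wrap): 289-285+8 = 12 bp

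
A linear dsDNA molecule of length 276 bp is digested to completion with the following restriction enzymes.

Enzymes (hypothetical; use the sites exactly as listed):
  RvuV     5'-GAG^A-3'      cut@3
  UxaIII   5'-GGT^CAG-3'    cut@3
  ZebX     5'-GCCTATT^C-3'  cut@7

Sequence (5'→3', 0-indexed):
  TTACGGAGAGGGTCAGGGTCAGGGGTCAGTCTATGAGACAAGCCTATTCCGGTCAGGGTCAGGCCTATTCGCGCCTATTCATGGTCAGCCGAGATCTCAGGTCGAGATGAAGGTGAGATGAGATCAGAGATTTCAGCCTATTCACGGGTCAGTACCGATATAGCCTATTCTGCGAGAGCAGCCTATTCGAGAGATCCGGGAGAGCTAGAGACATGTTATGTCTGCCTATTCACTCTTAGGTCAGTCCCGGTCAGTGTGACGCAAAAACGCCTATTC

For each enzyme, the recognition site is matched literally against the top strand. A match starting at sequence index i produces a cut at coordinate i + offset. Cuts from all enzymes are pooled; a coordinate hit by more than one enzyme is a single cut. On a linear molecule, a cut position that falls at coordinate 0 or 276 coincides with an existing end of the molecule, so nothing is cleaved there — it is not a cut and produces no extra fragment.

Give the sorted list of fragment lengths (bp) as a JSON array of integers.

[1,2,4,5,5,5,6,6,6,7,7,7,7,8,8,8,9,10,10,10,11,11,11,11,11,13,13,20,20,24]

Per-enzyme occurrences:
  RvuV GAGA/3: at [5, 34, 90, 103, 114, 119, 126, 173, 188, 190, 199, 207] ⇒ [8, 37, 93, 106, 117, 122, 129, 176, 191, 193, 202, 210]
  UxaIII GGTCAG/3: at [10, 16, 23, 50, 56, 82, 146, 238, 248] ⇒ [13, 19, 26, 53, 59, 85, 149, 241, 251]
  ZebX GCCTATTC/7: at [41, 62, 72, 135, 162, 180, 223, 268] ⇒ [48, 69, 79, 142, 169, 187, 230, 275]

All cut coordinates (distinct, sorted): [8, 13, 19, 26, 37, 48, 53, 59, 69, 79, 85, 93, 106, 117, 122, 129, 142, 149, 169, 176, 187, 191, 193, 202, 210, 230, 241, 251, 275]

Fragment lengths:
  [0,8): 8 bp
  [8,13): 5 bp
  [13,19): 6 bp
  [19,26): 7 bp
  [26,37): 11 bp
  [37,48): 11 bp
  [48,53): 5 bp
  [53,59): 6 bp
  [59,69): 10 bp
  [69,79): 10 bp
  [79,85): 6 bp
  [85,93): 8 bp
  [93,106): 13 bp
  [106,117): 11 bp
  [117,122): 5 bp
  [122,129): 7 bp
  [129,142): 13 bp
  [142,149): 7 bp
  [149,169): 20 bp
  [169,176): 7 bp
  [176,187): 11 bp
  [187,191): 4 bp
  [191,193): 2 bp
  [193,202): 9 bp
  [202,210): 8 bp
  [210,230): 20 bp
  [230,241): 11 bp
  [241,251): 10 bp
  [251,275): 24 bp
  [275,276): 1 bp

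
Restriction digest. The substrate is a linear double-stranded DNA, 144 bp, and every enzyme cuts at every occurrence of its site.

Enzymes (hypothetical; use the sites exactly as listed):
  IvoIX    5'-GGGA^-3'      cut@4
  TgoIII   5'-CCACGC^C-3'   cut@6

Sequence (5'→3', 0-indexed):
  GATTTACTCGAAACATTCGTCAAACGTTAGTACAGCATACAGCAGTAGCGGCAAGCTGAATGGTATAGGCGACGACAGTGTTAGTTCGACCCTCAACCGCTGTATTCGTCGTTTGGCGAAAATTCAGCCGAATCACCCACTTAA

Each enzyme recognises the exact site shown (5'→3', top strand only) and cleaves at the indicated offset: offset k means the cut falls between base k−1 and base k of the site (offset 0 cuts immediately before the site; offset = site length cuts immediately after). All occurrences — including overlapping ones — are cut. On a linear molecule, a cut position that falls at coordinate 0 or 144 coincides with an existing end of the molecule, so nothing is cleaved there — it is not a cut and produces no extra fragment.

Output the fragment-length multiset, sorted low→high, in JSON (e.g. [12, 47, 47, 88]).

[144]

Per-enzyme occurrences:
  IvoIX (GGGA, off=4): no sites
  TgoIII (CCACGCC, off=6): no sites

Pooled cuts: ∅

Fragment lengths:
  no cuts → one linear fragment of 144 bp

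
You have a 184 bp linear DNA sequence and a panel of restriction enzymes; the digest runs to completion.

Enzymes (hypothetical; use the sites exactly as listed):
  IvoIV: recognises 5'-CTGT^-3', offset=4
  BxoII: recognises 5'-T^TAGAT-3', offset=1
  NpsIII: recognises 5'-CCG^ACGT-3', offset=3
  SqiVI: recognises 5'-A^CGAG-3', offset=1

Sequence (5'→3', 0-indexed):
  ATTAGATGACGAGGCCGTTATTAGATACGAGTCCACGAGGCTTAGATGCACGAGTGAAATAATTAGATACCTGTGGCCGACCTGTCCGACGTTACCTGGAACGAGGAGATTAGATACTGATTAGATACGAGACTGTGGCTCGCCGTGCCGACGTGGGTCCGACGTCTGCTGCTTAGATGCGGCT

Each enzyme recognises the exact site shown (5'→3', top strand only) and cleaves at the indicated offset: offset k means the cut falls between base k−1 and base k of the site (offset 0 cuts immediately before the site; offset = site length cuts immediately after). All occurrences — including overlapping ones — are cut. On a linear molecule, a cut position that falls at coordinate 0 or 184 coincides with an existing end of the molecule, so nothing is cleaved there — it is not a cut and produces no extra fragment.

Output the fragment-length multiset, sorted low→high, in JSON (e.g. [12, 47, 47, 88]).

Scan for sites:
  IvoIV (CTGT, off=4): starts [70, 81, 132] → cuts [74, 85, 136]
  BxoII (TTAGAT, off=1): starts [1, 20, 41, 62, 109, 120, 172] → cuts [2, 21, 42, 63, 110, 121, 173]
  NpsIII (CCGACGT, off=3): starts [85, 147, 158] → cuts [88, 150, 161]
  SqiVI (ACGAG, off=1): starts [8, 26, 34, 49, 100, 126] → cuts [9, 27, 35, 50, 101, 127]

Pooled cuts: [2, 9, 21, 27, 35, 42, 50, 63, 74, 85, 88, 101, 110, 121, 127, 136, 150, 161, 173]

Fragments:
  [0,2): 2 bp
  [2,9): 7 bp
  [9,21): 12 bp
  [21,27): 6 bp
  [27,35): 8 bp
  [35,42): 7 bp
  [42,50): 8 bp
  [50,63): 13 bp
  [63,74): 11 bp
  [74,85): 11 bp
  [85,88): 3 bp
  [88,101): 13 bp
  [101,110): 9 bp
  [110,121): 11 bp
  [121,127): 6 bp
  [127,136): 9 bp
  [136,150): 14 bp
  [150,161): 11 bp
  [161,173): 12 bp
  [173,184): 11 bp

[2,3,6,6,7,7,8,8,9,9,11,11,11,11,11,12,12,13,13,14]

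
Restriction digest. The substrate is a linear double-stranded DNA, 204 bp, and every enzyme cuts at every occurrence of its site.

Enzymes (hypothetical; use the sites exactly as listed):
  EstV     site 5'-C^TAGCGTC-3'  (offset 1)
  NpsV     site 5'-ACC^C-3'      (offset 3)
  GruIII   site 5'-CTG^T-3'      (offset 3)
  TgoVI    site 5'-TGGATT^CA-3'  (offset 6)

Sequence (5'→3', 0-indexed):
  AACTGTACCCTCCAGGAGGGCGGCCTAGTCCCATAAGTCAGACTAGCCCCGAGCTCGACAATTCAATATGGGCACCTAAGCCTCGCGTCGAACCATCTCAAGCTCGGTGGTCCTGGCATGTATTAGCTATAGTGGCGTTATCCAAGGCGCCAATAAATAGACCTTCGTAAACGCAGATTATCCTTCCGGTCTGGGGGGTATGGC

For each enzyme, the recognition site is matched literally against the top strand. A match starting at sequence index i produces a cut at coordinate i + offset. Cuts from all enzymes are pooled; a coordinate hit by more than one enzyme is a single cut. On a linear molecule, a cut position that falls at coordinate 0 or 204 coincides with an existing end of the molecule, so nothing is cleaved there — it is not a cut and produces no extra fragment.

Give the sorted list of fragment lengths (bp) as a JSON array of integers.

Per-enzyme occurrences:
  EstV (CTAGCGTC, off=1): no sites
  NpsV (ACCC, off=3): starts [6] → cuts [9]
  GruIII (CTGT, off=3): starts [2] → cuts [5]
  TgoVI (TGGATTCA, off=6): no sites

Pooled cuts: [5, 9]

Fragments:
  [0,5): 5 bp
  [5,9): 4 bp
  [9,204): 195 bp

[4,5,195]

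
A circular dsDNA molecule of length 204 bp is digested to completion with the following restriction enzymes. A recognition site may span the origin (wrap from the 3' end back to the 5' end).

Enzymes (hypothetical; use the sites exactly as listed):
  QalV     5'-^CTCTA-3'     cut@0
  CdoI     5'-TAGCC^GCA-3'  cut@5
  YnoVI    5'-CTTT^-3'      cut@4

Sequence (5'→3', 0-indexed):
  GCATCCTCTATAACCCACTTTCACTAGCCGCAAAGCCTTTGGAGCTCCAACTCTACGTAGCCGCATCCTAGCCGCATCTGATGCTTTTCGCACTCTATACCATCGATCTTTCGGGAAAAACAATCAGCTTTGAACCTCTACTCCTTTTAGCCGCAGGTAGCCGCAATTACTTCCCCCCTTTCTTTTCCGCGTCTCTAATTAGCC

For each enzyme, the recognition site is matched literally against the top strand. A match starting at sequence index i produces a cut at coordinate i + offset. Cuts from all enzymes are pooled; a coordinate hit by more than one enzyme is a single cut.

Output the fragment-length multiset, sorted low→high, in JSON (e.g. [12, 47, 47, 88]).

Site scan:
  QalV CTCTA/0: at [5, 50, 92, 135, 192] ⇒ [5, 50, 92, 135, 192]
  CdoI TAGCCGCA/5: at [24, 57, 68, 147, 157, 199] ⇒ [0, 29, 62, 73, 152, 162]
  YnoVI CTTT/4: at [17, 36, 83, 107, 127, 143, 177, 181] ⇒ [21, 40, 87, 111, 131, 147, 181, 185]

All cut coordinates (distinct, sorted): [0, 5, 21, 29, 40, 50, 62, 73, 87, 92, 111, 131, 135, 147, 152, 162, 181, 185, 192]

Fragments:
  0→5: 5 bp
  5→21: 16 bp
  21→29: 8 bp
  29→40: 11 bp
  40→50: 10 bp
  50→62: 12 bp
  62→73: 11 bp
  73→87: 14 bp
  87→92: 5 bp
  92→111: 19 bp
  111→131: 20 bp
  131→135: 4 bp
  135→147: 12 bp
  147→152: 5 bp
  152→162: 10 bp
  162→181: 19 bp
  181→185: 4 bp
  185→192: 7 bp
  192→0 (wrap): 204-192+0 = 12 bp

[4,4,5,5,5,7,8,10,10,11,11,12,12,12,14,16,19,19,20]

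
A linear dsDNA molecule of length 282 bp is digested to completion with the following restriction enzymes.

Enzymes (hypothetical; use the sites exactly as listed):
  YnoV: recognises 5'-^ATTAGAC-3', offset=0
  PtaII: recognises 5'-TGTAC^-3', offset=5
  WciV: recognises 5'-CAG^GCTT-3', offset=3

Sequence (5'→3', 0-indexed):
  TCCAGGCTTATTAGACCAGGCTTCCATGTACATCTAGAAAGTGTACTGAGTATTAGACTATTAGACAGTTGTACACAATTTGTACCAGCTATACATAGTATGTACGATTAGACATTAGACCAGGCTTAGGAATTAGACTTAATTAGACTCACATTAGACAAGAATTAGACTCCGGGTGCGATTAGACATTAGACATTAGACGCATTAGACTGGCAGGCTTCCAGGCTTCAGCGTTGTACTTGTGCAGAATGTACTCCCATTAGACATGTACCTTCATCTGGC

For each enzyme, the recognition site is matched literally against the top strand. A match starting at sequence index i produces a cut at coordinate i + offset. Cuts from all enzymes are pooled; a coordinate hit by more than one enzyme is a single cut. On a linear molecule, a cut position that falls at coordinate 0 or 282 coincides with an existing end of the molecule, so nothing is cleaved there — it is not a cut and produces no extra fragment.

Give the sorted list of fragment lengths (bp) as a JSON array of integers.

[1,4,4,5,5,7,7,7,8,8,8,9,10,10,10,11,11,11,11,12,13,13,15,15,15,15,17,20]

Site scan:
  YnoV (ATTAGAC, off=0): starts [9, 51, 59, 106, 113, 131, 141, 152, 163, 180, 187, 194, 203, 258] → cuts [9, 51, 59, 106, 113, 131, 141, 152, 163, 180, 187, 194, 203, 258]
  PtaII (TGTAC, off=5): starts [26, 41, 69, 80, 100, 234, 249, 266] → cuts [31, 46, 74, 85, 105, 239, 254, 271]
  WciV (CAGGCTT, off=3): starts [2, 16, 120, 213, 221] → cuts [5, 19, 123, 216, 224]

Pooled cuts: [5, 9, 19, 31, 46, 51, 59, 74, 85, 105, 106, 113, 123, 131, 141, 152, 163, 180, 187, 194, 203, 216, 224, 239, 254, 258, 271]

Fragments:
  [0,5): 5 bp
  [5,9): 4 bp
  [9,19): 10 bp
  [19,31): 12 bp
  [31,46): 15 bp
  [46,51): 5 bp
  [51,59): 8 bp
  [59,74): 15 bp
  [74,85): 11 bp
  [85,105): 20 bp
  [105,106): 1 bp
  [106,113): 7 bp
  [113,123): 10 bp
  [123,131): 8 bp
  [131,141): 10 bp
  [141,152): 11 bp
  [152,163): 11 bp
  [163,180): 17 bp
  [180,187): 7 bp
  [187,194): 7 bp
  [194,203): 9 bp
  [203,216): 13 bp
  [216,224): 8 bp
  [224,239): 15 bp
  [239,254): 15 bp
  [254,258): 4 bp
  [258,271): 13 bp
  [271,282): 11 bp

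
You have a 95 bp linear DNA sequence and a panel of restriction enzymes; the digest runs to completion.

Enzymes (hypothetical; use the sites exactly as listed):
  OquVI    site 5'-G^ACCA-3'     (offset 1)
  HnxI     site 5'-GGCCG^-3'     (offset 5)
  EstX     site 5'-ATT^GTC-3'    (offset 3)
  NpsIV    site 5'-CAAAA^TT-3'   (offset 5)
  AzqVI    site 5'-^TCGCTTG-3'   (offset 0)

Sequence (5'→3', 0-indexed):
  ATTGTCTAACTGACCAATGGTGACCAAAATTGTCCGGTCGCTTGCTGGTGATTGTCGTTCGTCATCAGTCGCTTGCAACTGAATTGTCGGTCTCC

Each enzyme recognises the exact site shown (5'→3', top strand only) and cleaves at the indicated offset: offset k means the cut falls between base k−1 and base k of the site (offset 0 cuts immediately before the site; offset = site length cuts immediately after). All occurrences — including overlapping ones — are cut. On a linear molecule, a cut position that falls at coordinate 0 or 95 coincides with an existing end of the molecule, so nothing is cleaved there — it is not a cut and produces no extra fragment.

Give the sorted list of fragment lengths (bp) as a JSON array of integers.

[2,3,6,7,9,10,10,15,16,17]

Site scan:
  OquVI (GACCA, off=1): starts [11, 21] → cuts [12, 22]
  HnxI (GGCCG, off=5): no sites
  EstX (ATTGTC, off=3): starts [0, 28, 50, 82] → cuts [3, 31, 53, 85]
  NpsIV (CAAAATT, off=5): starts [24] → cuts [29]
  AzqVI (TCGCTTG, off=0): starts [37, 68] → cuts [37, 68]

Pooled cuts: [3, 12, 22, 29, 31, 37, 53, 68, 85]

Fragment lengths:
  [0,3): 3 bp
  [3,12): 9 bp
  [12,22): 10 bp
  [22,29): 7 bp
  [29,31): 2 bp
  [31,37): 6 bp
  [37,53): 16 bp
  [53,68): 15 bp
  [68,85): 17 bp
  [85,95): 10 bp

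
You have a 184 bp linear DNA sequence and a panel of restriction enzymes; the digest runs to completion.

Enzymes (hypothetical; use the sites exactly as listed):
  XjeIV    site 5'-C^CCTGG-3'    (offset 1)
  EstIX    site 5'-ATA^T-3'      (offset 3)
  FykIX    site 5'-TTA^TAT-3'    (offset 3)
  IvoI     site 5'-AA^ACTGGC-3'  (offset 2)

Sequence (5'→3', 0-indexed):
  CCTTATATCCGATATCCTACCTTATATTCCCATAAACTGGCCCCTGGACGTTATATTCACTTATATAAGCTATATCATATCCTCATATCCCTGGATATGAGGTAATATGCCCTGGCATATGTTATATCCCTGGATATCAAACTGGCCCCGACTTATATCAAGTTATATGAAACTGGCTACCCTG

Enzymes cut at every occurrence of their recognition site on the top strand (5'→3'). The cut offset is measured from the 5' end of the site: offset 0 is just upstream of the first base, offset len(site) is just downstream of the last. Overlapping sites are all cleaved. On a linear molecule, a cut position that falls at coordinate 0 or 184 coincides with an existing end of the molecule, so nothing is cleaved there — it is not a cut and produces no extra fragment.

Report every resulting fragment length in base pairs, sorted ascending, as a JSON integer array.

Per-enzyme occurrences:
  XjeIV (CCCTGG, off=1): starts [41, 88, 109, 127] → cuts [42, 89, 110, 128]
  EstIX (ATAT, off=3): starts [4, 11, 23, 52, 62, 71, 76, 84, 94, 104, 116, 123, 133, 154, 164] → cuts [7, 14, 26, 55, 65, 74, 79, 87, 97, 107, 119, 126, 136, 157, 167]
  FykIX (TTATAT, off=3): starts [2, 21, 50, 60, 121, 152, 162] → cuts [5, 24, 53, 63, 124, 155, 165]
  IvoI (AAACTGGC, off=2): starts [33, 138, 169] → cuts [35, 140, 171]

Pooled cuts: [5, 7, 14, 24, 26, 35, 42, 53, 55, 63, 65, 74, 79, 87, 89, 97, 107, 110, 119, 124, 126, 128, 136, 140, 155, 157, 165, 167, 171]

Fragment lengths:
  [0,5): 5 bp
  [5,7): 2 bp
  [7,14): 7 bp
  [14,24): 10 bp
  [24,26): 2 bp
  [26,35): 9 bp
  [35,42): 7 bp
  [42,53): 11 bp
  [53,55): 2 bp
  [55,63): 8 bp
  [63,65): 2 bp
  [65,74): 9 bp
  [74,79): 5 bp
  [79,87): 8 bp
  [87,89): 2 bp
  [89,97): 8 bp
  [97,107): 10 bp
  [107,110): 3 bp
  [110,119): 9 bp
  [119,124): 5 bp
  [124,126): 2 bp
  [126,128): 2 bp
  [128,136): 8 bp
  [136,140): 4 bp
  [140,155): 15 bp
  [155,157): 2 bp
  [157,165): 8 bp
  [165,167): 2 bp
  [167,171): 4 bp
  [171,184): 13 bp

[2,2,2,2,2,2,2,2,2,3,4,4,5,5,5,7,7,8,8,8,8,8,9,9,9,10,10,11,13,15]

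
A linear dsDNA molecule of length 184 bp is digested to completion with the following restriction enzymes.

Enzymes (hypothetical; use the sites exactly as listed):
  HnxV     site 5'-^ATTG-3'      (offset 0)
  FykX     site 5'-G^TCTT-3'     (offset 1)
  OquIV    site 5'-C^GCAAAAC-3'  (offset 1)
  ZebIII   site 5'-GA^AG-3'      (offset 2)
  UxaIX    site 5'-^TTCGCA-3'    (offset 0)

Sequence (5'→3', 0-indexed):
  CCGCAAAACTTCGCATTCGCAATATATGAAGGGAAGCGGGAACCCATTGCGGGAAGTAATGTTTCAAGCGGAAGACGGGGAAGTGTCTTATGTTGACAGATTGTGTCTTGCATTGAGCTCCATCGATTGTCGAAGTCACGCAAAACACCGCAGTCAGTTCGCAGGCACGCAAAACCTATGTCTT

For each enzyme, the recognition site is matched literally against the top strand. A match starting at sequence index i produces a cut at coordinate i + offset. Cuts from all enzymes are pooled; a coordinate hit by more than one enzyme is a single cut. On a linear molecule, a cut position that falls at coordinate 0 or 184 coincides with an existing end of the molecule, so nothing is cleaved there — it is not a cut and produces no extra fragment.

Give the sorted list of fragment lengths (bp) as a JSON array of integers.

Scan for sites:
  HnxV ATTG/0: at [45, 99, 111, 125] ⇒ [45, 99, 111, 125]
  FykX GTCTT/1: at [84, 104, 179] ⇒ [85, 105, 180]
  OquIV CGCAAAAC/1: at [1, 138, 167] ⇒ [2, 139, 168]
  ZebIII GAAG/2: at [27, 32, 52, 70, 79, 131] ⇒ [29, 34, 54, 72, 81, 133]
  UxaIX TTCGCA/0: at [9, 15, 157] ⇒ [9, 15, 157]

All cut coordinates (distinct, sorted): [2, 9, 15, 29, 34, 45, 54, 72, 81, 85, 99, 105, 111, 125, 133, 139, 157, 168, 180]

Fragments:
  [0,2): 2 bp
  [2,9): 7 bp
  [9,15): 6 bp
  [15,29): 14 bp
  [29,34): 5 bp
  [34,45): 11 bp
  [45,54): 9 bp
  [54,72): 18 bp
  [72,81): 9 bp
  [81,85): 4 bp
  [85,99): 14 bp
  [99,105): 6 bp
  [105,111): 6 bp
  [111,125): 14 bp
  [125,133): 8 bp
  [133,139): 6 bp
  [139,157): 18 bp
  [157,168): 11 bp
  [168,180): 12 bp
  [180,184): 4 bp

[2,4,4,5,6,6,6,6,7,8,9,9,11,11,12,14,14,14,18,18]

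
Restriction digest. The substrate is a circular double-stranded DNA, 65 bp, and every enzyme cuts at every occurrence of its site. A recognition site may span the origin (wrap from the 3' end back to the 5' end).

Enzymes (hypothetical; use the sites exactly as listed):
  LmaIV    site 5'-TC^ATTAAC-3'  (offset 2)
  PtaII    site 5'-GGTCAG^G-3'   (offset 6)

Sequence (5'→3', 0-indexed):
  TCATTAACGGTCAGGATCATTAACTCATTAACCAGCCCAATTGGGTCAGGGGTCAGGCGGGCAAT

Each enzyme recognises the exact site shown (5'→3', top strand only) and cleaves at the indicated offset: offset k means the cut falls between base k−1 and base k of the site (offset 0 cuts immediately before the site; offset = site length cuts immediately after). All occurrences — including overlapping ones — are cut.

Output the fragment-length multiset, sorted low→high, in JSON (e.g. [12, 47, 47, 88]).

[4,7,8,11,12,23]

Scan for sites:
  LmaIV TCATTAAC/2: at [0, 16, 24] ⇒ [2, 18, 26]
  PtaII GGTCAGG/6: at [8, 43, 50] ⇒ [14, 49, 56]

All cut coordinates (distinct, sorted): [2, 14, 18, 26, 49, 56]

Fragment lengths:
  2→14: 12 bp
  14→18: 4 bp
  18→26: 8 bp
  26→49: 23 bp
  49→56: 7 bp
  56→2 (wrap): 65-56+2 = 11 bp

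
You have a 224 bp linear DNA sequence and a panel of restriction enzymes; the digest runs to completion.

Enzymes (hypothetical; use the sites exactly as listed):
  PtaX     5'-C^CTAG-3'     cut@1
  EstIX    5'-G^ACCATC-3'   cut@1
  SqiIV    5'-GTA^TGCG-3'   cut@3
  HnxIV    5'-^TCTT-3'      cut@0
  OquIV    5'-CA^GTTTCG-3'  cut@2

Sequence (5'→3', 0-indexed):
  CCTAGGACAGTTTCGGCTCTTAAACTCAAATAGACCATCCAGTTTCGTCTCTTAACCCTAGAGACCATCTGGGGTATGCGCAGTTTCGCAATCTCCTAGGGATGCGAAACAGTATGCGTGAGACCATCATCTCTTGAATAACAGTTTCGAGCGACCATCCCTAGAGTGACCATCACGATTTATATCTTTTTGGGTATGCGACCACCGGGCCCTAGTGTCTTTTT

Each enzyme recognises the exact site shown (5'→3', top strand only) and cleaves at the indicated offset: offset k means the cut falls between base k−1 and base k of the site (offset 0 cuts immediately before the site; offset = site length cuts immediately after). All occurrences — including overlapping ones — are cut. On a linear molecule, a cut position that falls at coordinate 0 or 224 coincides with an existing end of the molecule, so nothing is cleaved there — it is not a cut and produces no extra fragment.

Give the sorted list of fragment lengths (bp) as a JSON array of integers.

[1,6,6,6,7,7,8,8,8,8,8,8,8,9,10,12,12,13,13,15,16,16,19]

Per-enzyme occurrences:
  PtaX (CCTAG, off=1): starts [0, 56, 94, 159, 210] → cuts [1, 57, 95, 160, 211]
  EstIX (GACCATC, off=1): starts [32, 62, 121, 152, 167] → cuts [33, 63, 122, 153, 168]
  SqiIV (GTATGCG, off=3): starts [73, 111, 193] → cuts [76, 114, 196]
  HnxIV (TCTT, off=0): starts [17, 49, 131, 184, 217] → cuts [17, 49, 131, 184, 217]
  OquIV (CAGTTTCG, off=2): starts [7, 39, 80, 141] → cuts [9, 41, 82, 143]

Pooled cuts: [1, 9, 17, 33, 41, 49, 57, 63, 76, 82, 95, 114, 122, 131, 143, 153, 160, 168, 184, 196, 211, 217]

Fragments:
  [0,1): 1 bp
  [1,9): 8 bp
  [9,17): 8 bp
  [17,33): 16 bp
  [33,41): 8 bp
  [41,49): 8 bp
  [49,57): 8 bp
  [57,63): 6 bp
  [63,76): 13 bp
  [76,82): 6 bp
  [82,95): 13 bp
  [95,114): 19 bp
  [114,122): 8 bp
  [122,131): 9 bp
  [131,143): 12 bp
  [143,153): 10 bp
  [153,160): 7 bp
  [160,168): 8 bp
  [168,184): 16 bp
  [184,196): 12 bp
  [196,211): 15 bp
  [211,217): 6 bp
  [217,224): 7 bp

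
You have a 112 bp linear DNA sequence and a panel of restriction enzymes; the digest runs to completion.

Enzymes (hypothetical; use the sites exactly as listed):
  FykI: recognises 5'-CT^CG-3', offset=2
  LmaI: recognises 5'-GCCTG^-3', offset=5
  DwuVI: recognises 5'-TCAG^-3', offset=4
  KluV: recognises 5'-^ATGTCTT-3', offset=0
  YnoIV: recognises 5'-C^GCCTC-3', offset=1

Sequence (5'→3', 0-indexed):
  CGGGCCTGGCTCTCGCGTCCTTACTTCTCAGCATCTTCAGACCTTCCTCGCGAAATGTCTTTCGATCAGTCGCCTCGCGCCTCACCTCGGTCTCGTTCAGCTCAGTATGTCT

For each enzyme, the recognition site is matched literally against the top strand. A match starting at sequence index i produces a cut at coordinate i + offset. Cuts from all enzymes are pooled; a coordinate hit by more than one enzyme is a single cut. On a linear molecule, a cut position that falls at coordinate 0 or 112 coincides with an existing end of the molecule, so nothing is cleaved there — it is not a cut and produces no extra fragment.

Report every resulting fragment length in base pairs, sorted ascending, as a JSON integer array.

[2,3,4,5,5,6,6,7,7,8,8,9,9,15,18]

Per-enzyme occurrences:
  FykI CTCG/2: at [11, 46, 73, 85, 91] ⇒ [13, 48, 75, 87, 93]
  LmaI GCCTG/5: at [3] ⇒ [8]
  DwuVI TCAG/4: at [27, 36, 65, 96, 101] ⇒ [31, 40, 69, 100, 105]
  KluV ATGTCTT/0: at [54] ⇒ [54]
  YnoIV CGCCTC/1: at [70, 77] ⇒ [71, 78]

Pooled cuts: [8, 13, 31, 40, 48, 54, 69, 71, 75, 78, 87, 93, 100, 105]

Fragments:
  [0,8): 8 bp
  [8,13): 5 bp
  [13,31): 18 bp
  [31,40): 9 bp
  [40,48): 8 bp
  [48,54): 6 bp
  [54,69): 15 bp
  [69,71): 2 bp
  [71,75): 4 bp
  [75,78): 3 bp
  [78,87): 9 bp
  [87,93): 6 bp
  [93,100): 7 bp
  [100,105): 5 bp
  [105,112): 7 bp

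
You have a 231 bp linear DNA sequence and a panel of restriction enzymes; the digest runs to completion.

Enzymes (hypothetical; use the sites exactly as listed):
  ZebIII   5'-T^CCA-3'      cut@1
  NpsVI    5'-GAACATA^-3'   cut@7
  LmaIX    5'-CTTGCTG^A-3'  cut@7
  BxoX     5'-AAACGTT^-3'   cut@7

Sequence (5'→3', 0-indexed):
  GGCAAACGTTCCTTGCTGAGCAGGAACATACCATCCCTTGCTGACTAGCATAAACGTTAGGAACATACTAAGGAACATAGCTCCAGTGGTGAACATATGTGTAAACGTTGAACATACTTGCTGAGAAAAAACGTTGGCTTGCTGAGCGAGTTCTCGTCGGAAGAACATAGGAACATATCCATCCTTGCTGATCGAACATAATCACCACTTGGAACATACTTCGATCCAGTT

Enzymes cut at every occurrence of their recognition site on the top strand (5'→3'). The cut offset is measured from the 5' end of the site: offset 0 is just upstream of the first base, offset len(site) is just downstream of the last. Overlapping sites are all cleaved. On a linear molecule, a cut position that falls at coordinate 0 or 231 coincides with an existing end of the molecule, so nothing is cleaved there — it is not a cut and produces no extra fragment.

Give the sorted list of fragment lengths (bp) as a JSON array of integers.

[1,3,6,7,7,7,8,8,9,9,10,10,12,12,12,12,12,13,15,15,18,25]

Per-enzyme occurrences:
  ZebIII TCCA/1: at [81, 177, 224] ⇒ [82, 178, 225]
  NpsVI GAACATA/7: at [23, 60, 72, 90, 109, 162, 170, 193, 211] ⇒ [30, 67, 79, 97, 116, 169, 177, 200, 218]
  LmaIX CTTGCTGA/7: at [11, 36, 116, 137, 183] ⇒ [18, 43, 123, 144, 190]
  BxoX AAACGTT/7: at [3, 51, 102, 128] ⇒ [10, 58, 109, 135]

Pooled cuts: [10, 18, 30, 43, 58, 67, 79, 82, 97, 109, 116, 123, 135, 144, 169, 177, 178, 190, 200, 218, 225]

Fragments:
  [0,10): 10 bp
  [10,18): 8 bp
  [18,30): 12 bp
  [30,43): 13 bp
  [43,58): 15 bp
  [58,67): 9 bp
  [67,79): 12 bp
  [79,82): 3 bp
  [82,97): 15 bp
  [97,109): 12 bp
  [109,116): 7 bp
  [116,123): 7 bp
  [123,135): 12 bp
  [135,144): 9 bp
  [144,169): 25 bp
  [169,177): 8 bp
  [177,178): 1 bp
  [178,190): 12 bp
  [190,200): 10 bp
  [200,218): 18 bp
  [218,225): 7 bp
  [225,231): 6 bp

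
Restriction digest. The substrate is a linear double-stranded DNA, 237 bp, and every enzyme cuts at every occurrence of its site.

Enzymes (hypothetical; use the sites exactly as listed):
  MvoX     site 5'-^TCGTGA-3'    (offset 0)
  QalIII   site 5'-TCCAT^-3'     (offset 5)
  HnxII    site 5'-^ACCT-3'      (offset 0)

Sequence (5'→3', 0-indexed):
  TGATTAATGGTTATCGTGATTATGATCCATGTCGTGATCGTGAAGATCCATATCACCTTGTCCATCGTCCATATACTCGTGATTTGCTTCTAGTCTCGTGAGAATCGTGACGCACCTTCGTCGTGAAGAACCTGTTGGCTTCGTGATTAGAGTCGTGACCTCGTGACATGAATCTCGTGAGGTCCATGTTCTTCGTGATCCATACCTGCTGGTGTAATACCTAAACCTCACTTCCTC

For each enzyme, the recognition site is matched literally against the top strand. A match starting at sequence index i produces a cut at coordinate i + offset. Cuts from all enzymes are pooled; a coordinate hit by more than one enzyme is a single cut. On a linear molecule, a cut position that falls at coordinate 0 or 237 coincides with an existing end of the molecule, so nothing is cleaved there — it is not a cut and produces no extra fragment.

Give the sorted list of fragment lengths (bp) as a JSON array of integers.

Per-enzyme occurrences:
  MvoX (TCGTGA, off=0): starts [13, 31, 37, 76, 95, 104, 120, 140, 152, 160, 174, 192] → cuts [13, 31, 37, 76, 95, 104, 120, 140, 152, 160, 174, 192]
  QalIII (TCCAT, off=5): starts [25, 46, 60, 67, 182, 198] → cuts [30, 51, 65, 72, 187, 203]
  HnxII (ACCT, off=0): starts [54, 113, 129, 157, 203, 218, 224] → cuts [54, 113, 129, 157, 203, 218, 224]

Pooled cuts: [13, 30, 31, 37, 51, 54, 65, 72, 76, 95, 104, 113, 120, 129, 140, 152, 157, 160, 174, 187, 192, 203, 218, 224]

Fragments:
  [0,13): 13 bp
  [13,30): 17 bp
  [30,31): 1 bp
  [31,37): 6 bp
  [37,51): 14 bp
  [51,54): 3 bp
  [54,65): 11 bp
  [65,72): 7 bp
  [72,76): 4 bp
  [76,95): 19 bp
  [95,104): 9 bp
  [104,113): 9 bp
  [113,120): 7 bp
  [120,129): 9 bp
  [129,140): 11 bp
  [140,152): 12 bp
  [152,157): 5 bp
  [157,160): 3 bp
  [160,174): 14 bp
  [174,187): 13 bp
  [187,192): 5 bp
  [192,203): 11 bp
  [203,218): 15 bp
  [218,224): 6 bp
  [224,237): 13 bp

[1,3,3,4,5,5,6,6,7,7,9,9,9,11,11,11,12,13,13,13,14,14,15,17,19]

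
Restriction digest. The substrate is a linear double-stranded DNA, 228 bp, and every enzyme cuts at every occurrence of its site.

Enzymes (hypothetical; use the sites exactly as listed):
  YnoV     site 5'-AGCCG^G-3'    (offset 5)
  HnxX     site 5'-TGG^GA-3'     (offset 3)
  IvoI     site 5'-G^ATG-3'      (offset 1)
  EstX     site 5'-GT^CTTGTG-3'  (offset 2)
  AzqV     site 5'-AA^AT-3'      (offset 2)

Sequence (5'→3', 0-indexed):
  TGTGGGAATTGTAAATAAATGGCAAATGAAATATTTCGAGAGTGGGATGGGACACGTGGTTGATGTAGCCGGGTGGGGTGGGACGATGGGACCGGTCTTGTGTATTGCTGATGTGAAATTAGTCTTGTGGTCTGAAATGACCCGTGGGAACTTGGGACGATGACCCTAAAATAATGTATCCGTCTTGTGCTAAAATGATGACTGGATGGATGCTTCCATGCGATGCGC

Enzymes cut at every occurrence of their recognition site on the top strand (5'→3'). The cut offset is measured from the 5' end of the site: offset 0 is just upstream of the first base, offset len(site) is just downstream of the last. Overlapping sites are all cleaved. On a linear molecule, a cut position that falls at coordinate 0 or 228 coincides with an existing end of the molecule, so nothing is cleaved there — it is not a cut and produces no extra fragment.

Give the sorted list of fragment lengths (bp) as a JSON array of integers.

Site scan:
  YnoV (AGCCGG, off=5): starts [66] → cuts [71]
  HnxX (TGGGA, off=3): starts [2, 42, 47, 78, 86, 144, 152] → cuts [5, 45, 50, 81, 89, 147, 155]
  IvoI (GATG, off=1): starts [45, 61, 84, 109, 158, 196, 204, 208, 221] → cuts [46, 62, 85, 110, 159, 197, 205, 209, 222]
  EstX (GTCTTGTG, off=2): starts [94, 121, 181] → cuts [96, 123, 183]
  AzqV (AAAT, off=2): starts [12, 16, 23, 28, 115, 134, 168, 192] → cuts [14, 18, 25, 30, 117, 136, 170, 194]

Pooled cuts: [5, 14, 18, 25, 30, 45, 46, 50, 62, 71, 81, 85, 89, 96, 110, 117, 123, 136, 147, 155, 159, 170, 183, 194, 197, 205, 209, 222]

Fragments:
  [0,5): 5 bp
  [5,14): 9 bp
  [14,18): 4 bp
  [18,25): 7 bp
  [25,30): 5 bp
  [30,45): 15 bp
  [45,46): 1 bp
  [46,50): 4 bp
  [50,62): 12 bp
  [62,71): 9 bp
  [71,81): 10 bp
  [81,85): 4 bp
  [85,89): 4 bp
  [89,96): 7 bp
  [96,110): 14 bp
  [110,117): 7 bp
  [117,123): 6 bp
  [123,136): 13 bp
  [136,147): 11 bp
  [147,155): 8 bp
  [155,159): 4 bp
  [159,170): 11 bp
  [170,183): 13 bp
  [183,194): 11 bp
  [194,197): 3 bp
  [197,205): 8 bp
  [205,209): 4 bp
  [209,222): 13 bp
  [222,228): 6 bp

[1,3,4,4,4,4,4,4,5,5,6,6,7,7,7,8,8,9,9,10,11,11,11,12,13,13,13,14,15]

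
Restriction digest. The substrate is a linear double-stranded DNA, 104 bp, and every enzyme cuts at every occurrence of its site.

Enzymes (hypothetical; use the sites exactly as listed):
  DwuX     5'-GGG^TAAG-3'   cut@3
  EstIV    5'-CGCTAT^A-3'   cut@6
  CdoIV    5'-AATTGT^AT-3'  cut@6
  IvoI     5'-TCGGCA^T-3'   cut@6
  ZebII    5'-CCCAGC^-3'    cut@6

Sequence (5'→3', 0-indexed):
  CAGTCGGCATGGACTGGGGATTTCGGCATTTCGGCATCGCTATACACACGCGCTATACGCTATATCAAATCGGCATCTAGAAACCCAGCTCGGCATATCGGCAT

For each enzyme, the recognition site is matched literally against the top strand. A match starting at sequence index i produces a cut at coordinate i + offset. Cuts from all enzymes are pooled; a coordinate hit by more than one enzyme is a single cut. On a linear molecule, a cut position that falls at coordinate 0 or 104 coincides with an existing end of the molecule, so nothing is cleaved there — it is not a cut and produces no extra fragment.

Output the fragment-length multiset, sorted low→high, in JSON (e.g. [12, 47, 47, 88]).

[1,6,7,7,8,8,9,12,13,14,19]

Scan for sites:
  DwuX (GGGTAAG, off=3): no sites
  EstIV (CGCTATA, off=6): starts [37, 50, 57] → cuts [43, 56, 63]
  CdoIV (AATTGTAT, off=6): no sites
  IvoI (TCGGCAT, off=6): starts [3, 22, 30, 69, 89, 97] → cuts [9, 28, 36, 75, 95, 103]
  ZebII (CCCAGC, off=6): starts [83] → cuts [89]

Pooled cuts: [9, 28, 36, 43, 56, 63, 75, 89, 95, 103]

Fragments:
  [0,9): 9 bp
  [9,28): 19 bp
  [28,36): 8 bp
  [36,43): 7 bp
  [43,56): 13 bp
  [56,63): 7 bp
  [63,75): 12 bp
  [75,89): 14 bp
  [89,95): 6 bp
  [95,103): 8 bp
  [103,104): 1 bp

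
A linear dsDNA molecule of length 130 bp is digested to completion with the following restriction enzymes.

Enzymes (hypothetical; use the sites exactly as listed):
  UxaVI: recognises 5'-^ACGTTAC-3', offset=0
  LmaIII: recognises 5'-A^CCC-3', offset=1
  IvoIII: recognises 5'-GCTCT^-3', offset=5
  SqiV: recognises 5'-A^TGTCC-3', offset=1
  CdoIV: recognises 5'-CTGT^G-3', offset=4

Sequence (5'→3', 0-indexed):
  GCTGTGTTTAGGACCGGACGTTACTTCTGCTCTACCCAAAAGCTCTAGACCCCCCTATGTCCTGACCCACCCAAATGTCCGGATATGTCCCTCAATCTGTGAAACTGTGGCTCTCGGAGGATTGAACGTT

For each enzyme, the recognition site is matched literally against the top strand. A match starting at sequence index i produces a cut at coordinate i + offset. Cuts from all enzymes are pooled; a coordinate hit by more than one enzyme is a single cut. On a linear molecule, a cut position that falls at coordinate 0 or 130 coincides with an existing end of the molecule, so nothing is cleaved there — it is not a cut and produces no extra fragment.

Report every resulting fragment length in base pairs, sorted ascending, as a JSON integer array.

[1,3,4,5,6,6,8,8,8,10,12,12,15,16,16]

Per-enzyme occurrences:
  UxaVI ACGTTAC/0: at [17] ⇒ [17]
  LmaIII ACCC/1: at [33, 48, 64, 68] ⇒ [34, 49, 65, 69]
  IvoIII GCTCT/5: at [28, 41, 109] ⇒ [33, 46, 114]
  SqiV ATGTCC/1: at [56, 74, 84] ⇒ [57, 75, 85]
  CdoIV CTGTG/4: at [1, 96, 104] ⇒ [5, 100, 108]

Pooled cuts: [5, 17, 33, 34, 46, 49, 57, 65, 69, 75, 85, 100, 108, 114]

Fragments:
  [0,5): 5 bp
  [5,17): 12 bp
  [17,33): 16 bp
  [33,34): 1 bp
  [34,46): 12 bp
  [46,49): 3 bp
  [49,57): 8 bp
  [57,65): 8 bp
  [65,69): 4 bp
  [69,75): 6 bp
  [75,85): 10 bp
  [85,100): 15 bp
  [100,108): 8 bp
  [108,114): 6 bp
  [114,130): 16 bp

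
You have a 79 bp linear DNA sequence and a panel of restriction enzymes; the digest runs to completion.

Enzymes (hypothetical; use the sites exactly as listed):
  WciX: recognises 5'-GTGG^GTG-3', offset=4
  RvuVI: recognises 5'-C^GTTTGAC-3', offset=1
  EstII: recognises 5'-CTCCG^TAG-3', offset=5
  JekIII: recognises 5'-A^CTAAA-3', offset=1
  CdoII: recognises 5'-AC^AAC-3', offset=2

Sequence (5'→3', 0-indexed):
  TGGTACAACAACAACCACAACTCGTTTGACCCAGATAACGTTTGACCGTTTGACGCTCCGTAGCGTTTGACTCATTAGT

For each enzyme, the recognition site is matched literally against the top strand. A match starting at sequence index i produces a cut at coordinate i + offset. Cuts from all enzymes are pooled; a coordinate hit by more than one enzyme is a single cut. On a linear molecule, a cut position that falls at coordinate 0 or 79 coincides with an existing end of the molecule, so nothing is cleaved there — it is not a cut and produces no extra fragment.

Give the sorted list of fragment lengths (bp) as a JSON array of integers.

[3,3,4,5,6,6,8,13,15,16]

Per-enzyme occurrences:
  WciX (GTGGGTG, off=4): no sites
  RvuVI (CGTTTGAC, off=1): starts [22, 38, 46, 63] → cuts [23, 39, 47, 64]
  EstII (CTCCGTAG, off=5): starts [55] → cuts [60]
  JekIII (ACTAAA, off=1): no sites
  CdoII (ACAAC, off=2): starts [4, 7, 10, 16] → cuts [6, 9, 12, 18]

Pooled cuts: [6, 9, 12, 18, 23, 39, 47, 60, 64]

Fragment lengths:
  [0,6): 6 bp
  [6,9): 3 bp
  [9,12): 3 bp
  [12,18): 6 bp
  [18,23): 5 bp
  [23,39): 16 bp
  [39,47): 8 bp
  [47,60): 13 bp
  [60,64): 4 bp
  [64,79): 15 bp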